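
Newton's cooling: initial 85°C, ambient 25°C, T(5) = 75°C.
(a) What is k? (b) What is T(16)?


Newton's law: T(t) = T_a + (T₀ - T_a)e^(-kt).
(a) Use T(5) = 75: (75 - 25)/(85 - 25) = e^(-k·5), so k = -ln(0.833)/5 ≈ 0.0365.
(b) Apply k to t = 16: T(16) = 25 + (60)e^(-0.583) ≈ 58.5°C.


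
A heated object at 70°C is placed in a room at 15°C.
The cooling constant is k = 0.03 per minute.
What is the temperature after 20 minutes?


Newton's law: dT/dt = -k(T - T_a) has solution T(t) = T_a + (T₀ - T_a)e^(-kt).
Plug in T_a = 15, T₀ = 70, k = 0.03, t = 20: T(20) = 15 + (55)e^(-0.60) ≈ 45.2°C.


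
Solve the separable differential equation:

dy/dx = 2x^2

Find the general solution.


Integrate both sides with respect to x: y = ∫ 2x^2 dx = (2/3)x^3 + C.


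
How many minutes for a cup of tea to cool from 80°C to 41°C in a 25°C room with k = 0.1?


From T(t) = T_a + (T₀ - T_a)e^(-kt), set T(t) = 41:
(41 - 25) / (80 - 25) = e^(-0.1t), so t = -ln(0.291)/0.1 ≈ 12.3 minutes.


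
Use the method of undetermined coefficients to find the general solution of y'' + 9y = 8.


Homogeneous part: r² + 9 = 0 ⇒ r = ±3i, so y_h = C₁cos(3x) + C₂sin(3x).
Try constant y_p = A; plug in: 9A = 8 ⇒ A = 8/9.
General solution: y = C₁cos(3x) + C₂sin(3x) + 8/9.


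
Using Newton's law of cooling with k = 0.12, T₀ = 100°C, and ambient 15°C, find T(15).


Newton's law: dT/dt = -k(T - T_a) has solution T(t) = T_a + (T₀ - T_a)e^(-kt).
Plug in T_a = 15, T₀ = 100, k = 0.12, t = 15: T(15) = 15 + (85)e^(-1.80) ≈ 29.1°C.


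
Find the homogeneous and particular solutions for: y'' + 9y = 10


Homogeneous part: r² + 9 = 0 ⇒ r = ±3i, so y_h = C₁cos(3x) + C₂sin(3x).
Try constant y_p = A; plug in: 9A = 10 ⇒ A = 10/9.
General solution: y = C₁cos(3x) + C₂sin(3x) + 10/9.


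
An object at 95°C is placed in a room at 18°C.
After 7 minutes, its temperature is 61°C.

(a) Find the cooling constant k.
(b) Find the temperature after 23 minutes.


Newton's law: T(t) = T_a + (T₀ - T_a)e^(-kt).
(a) Use T(7) = 61: (61 - 18)/(95 - 18) = e^(-k·7), so k = -ln(0.558)/7 ≈ 0.0832.
(b) Apply k to t = 23: T(23) = 18 + (77)e^(-1.914) ≈ 29.4°C.


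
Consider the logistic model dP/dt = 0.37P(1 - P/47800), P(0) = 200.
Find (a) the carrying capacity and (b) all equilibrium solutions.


Logistic ODE dP/dt = 0.37P(1 - P/47800) has equilibria where dP/dt = 0, i.e. P = 0 or P = 47800.
The coefficient (1 - P/K) = 0 when P = K, identifying K = 47800 as the carrying capacity.
(a) K = 47800; (b) equilibria P = 0 and P = 47800.


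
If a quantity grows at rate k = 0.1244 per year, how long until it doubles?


Exponential growth: P(t) = P₀ e^(0.1244t). Set P(t)/P₀ = 2: e^(0.1244t) = 2.
Solve: t = ln(2)/0.1244 ≈ 5.57 years.


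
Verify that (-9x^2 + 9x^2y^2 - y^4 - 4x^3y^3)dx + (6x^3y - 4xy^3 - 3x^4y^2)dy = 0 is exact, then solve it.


Check exactness: ∂M/∂y = 18x^2y - 4y^3 - 12x^3y^2 and ∂N/∂x = 18x^2y - 4y^3 - 12x^3y^2; equal, so the equation is exact.
Integrate M with respect to x (treating y as constant): ∫M dx = -3x^3 + 3x^3y^2 - xy^4 - x^4y^3 + h(y).
Differentiate w.r.t. y and set equal to N: all terms match, so h'(y) = 0 and h is a constant absorbed into C.
General solution: -3x^3 + 3x^3y^2 - xy^4 - x^4y^3 = C.


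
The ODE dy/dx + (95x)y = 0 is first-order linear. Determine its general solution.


P(x) = 95x ⇒ μ = e^((95/2)x²).
Q(x) = 0 so μ y is constant: y = Ce^(-(95/2)x²).


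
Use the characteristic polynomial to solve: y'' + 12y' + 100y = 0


Characteristic equation: r² + 12r + 100 = 0.
Discriminant is negative; roots r = -6 ± 8i (complex conjugate pair).
General solution uses e^(α x)(C₁ cos(β x) + C₂ sin(β x)): y = e^(-6x)(C₁cos(8x) + C₂sin(8x)).


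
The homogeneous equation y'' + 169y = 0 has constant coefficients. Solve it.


Characteristic equation: r² + 169 = 0.
Discriminant is negative; roots r = 0 ± 13i (complex conjugate pair).
General solution uses e^(α x)(C₁ cos(β x) + C₂ sin(β x)): y = C₁cos(13x) + C₂sin(13x).


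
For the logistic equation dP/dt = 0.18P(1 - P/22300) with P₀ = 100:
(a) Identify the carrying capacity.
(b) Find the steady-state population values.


Logistic ODE dP/dt = 0.18P(1 - P/22300) has equilibria where dP/dt = 0, i.e. P = 0 or P = 22300.
The coefficient (1 - P/K) = 0 when P = K, identifying K = 22300 as the carrying capacity.
(a) K = 22300; (b) equilibria P = 0 and P = 22300.


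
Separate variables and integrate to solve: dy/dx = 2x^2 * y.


Separate variables: dy/y = 2x^2 dx.
Integrate: ln|y| = (2/3)x^3 + C₀.
Exponentiate: y = Ce^((2/3)x^3).


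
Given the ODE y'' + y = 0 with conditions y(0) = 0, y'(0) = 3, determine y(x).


Characteristic roots of r² + 1 = 0 are ±1i, so y = C₁cos(x) + C₂sin(x).
Apply y(0) = 0: C₁ = 0. Differentiate and apply y'(0) = 3: 1·C₂ = 3, so C₂ = 3.
Particular solution: y = 3sin(x).


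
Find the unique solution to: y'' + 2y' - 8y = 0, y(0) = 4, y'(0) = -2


Characteristic roots of r² + 2r - 8 = 0 are 2, -4.
General solution y = c₁ e^(2x) + c₂ e^(-4x).
Apply y(0) = 4: c₁ + c₂ = 4. Apply y'(0) = -2: 2 c₁ - 4 c₂ = -2.
Solve: c₁ = 7/3, c₂ = 5/3.
Particular solution: y = (7/3)e^(2x) + (5/3)e^(-4x).


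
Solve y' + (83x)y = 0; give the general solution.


P(x) = 83x ⇒ μ = e^((83/2)x²).
Q(x) = 0 so μ y is constant: y = Ce^(-(83/2)x²).


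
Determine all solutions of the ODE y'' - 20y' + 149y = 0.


Characteristic equation: r² - 20r + 149 = 0.
Discriminant is negative; roots r = 10 ± 7i (complex conjugate pair).
General solution uses e^(α x)(C₁ cos(β x) + C₂ sin(β x)): y = e^(10x)(C₁cos(7x) + C₂sin(7x)).


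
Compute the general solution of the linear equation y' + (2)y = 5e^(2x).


P(x) = 2 ⇒ μ = e^(2x).
(μ y)' = 5e^(4x) ⇒ μ y = (5/4)e^(4x) + C.
Divide by μ: y = (5/4)e^(2x) + Ce^(-2x).


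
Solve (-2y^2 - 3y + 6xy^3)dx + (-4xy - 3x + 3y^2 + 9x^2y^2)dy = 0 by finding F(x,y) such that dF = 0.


Check exactness: ∂M/∂y = -4y - 3 + 18xy^2 and ∂N/∂x = -4y - 3 + 18xy^2; equal, so the equation is exact.
Integrate M with respect to x (treating y as constant): ∫M dx = -2xy^2 - 3xy + 3x^2y^3 + h(y).
Differentiate w.r.t. y and set equal to N: the x-dependent terms already match, leaving h'(y) = 3y^2. Integrate: h(y) = y^3.
So F(x,y) = -2xy^2 - 3xy + y^3 + 3x^2y^3.
General solution: -2xy^2 - 3xy + y^3 + 3x^2y^3 = C.


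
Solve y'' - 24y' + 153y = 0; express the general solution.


Characteristic equation: r² - 24r + 153 = 0.
Discriminant is negative; roots r = 12 ± 3i (complex conjugate pair).
General solution uses e^(α x)(C₁ cos(β x) + C₂ sin(β x)): y = e^(12x)(C₁cos(3x) + C₂sin(3x)).


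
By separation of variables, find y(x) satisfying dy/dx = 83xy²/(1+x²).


Separate: dy/y² = 83x/(1+x²) dx.
Integrate LHS: ∫ dy/y² = -1/y.
Integrate RHS via u = 1+x²: (83/2)ln(1+x²) + C.
Result: -1/y = (83/2)ln(1+x²) + C.


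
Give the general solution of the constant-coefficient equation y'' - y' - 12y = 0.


Characteristic equation: r² - r - 12 = 0.
Factor: (r - 4)(r + 3) = 0 ⇒ r = 4, -3 (distinct real).
General solution: y = C₁e^(4x) + C₂e^(-3x).


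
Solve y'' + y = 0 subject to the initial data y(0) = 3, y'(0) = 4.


Characteristic roots of r² + 1 = 0 are ±1i, so y = C₁cos(x) + C₂sin(x).
Apply y(0) = 3: C₁ = 3. Differentiate and apply y'(0) = 4: 1·C₂ = 4, so C₂ = 4.
Particular solution: y = 3cos(x) + 4sin(x).


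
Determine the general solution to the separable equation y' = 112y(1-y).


Separate: dy/[y(1-y)] = 112 dx.
Partial fractions: 1/[y(1-y)] = 1/y + 1/(1-y).
Integrate: ln|y/(1-y)| = 112x + C₀.
Solve for y: y = 1/(1 + Ce^(-112x)).


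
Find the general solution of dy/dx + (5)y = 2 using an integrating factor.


P(x) = 5, Q(x) = 2; integrating factor μ = e^(5x).
(μ y)' = 2e^(5x) ⇒ μ y = (2/5)e^(5x) + C.
Divide by μ: y = 2/5 + Ce^(-5x).


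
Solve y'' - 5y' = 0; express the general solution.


Characteristic equation: r² - 5r = 0.
Factor: (r - 5)(r - 0) = 0 ⇒ r = 5, 0 (distinct real).
General solution: y = C₁e^(5x) + C₂.


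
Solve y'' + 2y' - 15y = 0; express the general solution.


Characteristic equation: r² + 2r - 15 = 0.
Factor: (r - 3)(r + 5) = 0 ⇒ r = 3, -5 (distinct real).
General solution: y = C₁e^(3x) + C₂e^(-5x).


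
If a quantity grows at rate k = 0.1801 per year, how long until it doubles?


Exponential growth: P(t) = P₀ e^(0.1801t). Set P(t)/P₀ = 2: e^(0.1801t) = 2.
Solve: t = ln(2)/0.1801 ≈ 3.85 years.


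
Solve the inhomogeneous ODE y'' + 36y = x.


Homogeneous: r² + 36 = 0 ⇒ r = ±6i, y_h = C₁cos(6x) + C₂sin(6x).
Polynomial forcing; try y_p = Ax + B. Then y_p'' + 36 y_p = 36(Ax + B) = x, so B = 0 and A = 1/36.
General solution: y = C₁cos(6x) + C₂sin(6x) + (1/36)x.


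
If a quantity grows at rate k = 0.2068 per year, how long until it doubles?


Exponential growth: P(t) = P₀ e^(0.2068t). Set P(t)/P₀ = 2: e^(0.2068t) = 2.
Solve: t = ln(2)/0.2068 ≈ 3.35 years.


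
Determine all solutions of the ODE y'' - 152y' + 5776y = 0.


Characteristic equation: r² - 152r + 5776 = 0, i.e. (r - 76)² = 0.
Repeated root r = 76; include an x factor for the second linearly independent solution.
General solution: y = (C₁ + C₂x)e^(76x).


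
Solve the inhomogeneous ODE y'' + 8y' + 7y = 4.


Characteristic roots of r² + 8r + 7 = 0 are -1, -7.
y_h = C₁e^(-x) + C₂e^(-7x).
Constant forcing; try y_p = A. Then 7A = 4 ⇒ A = 4/7.
General solution: y = C₁e^(-x) + C₂e^(-7x) + 4/7.


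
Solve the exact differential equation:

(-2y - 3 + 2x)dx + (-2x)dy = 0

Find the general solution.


Check exactness: ∂M/∂y = -2 and ∂N/∂x = -2; equal, so the equation is exact.
Integrate M with respect to x (treating y as constant): ∫M dx = -2xy - 3x + x^2 + h(y).
Differentiate w.r.t. y and set equal to N: all terms match, so h'(y) = 0 and h is a constant absorbed into C.
General solution: -2xy - 3x + x^2 = C.


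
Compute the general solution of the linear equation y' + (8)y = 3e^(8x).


P(x) = 8 ⇒ μ = e^(8x).
(μ y)' = 3e^(16x) ⇒ μ y = (3/16)e^(16x) + C.
Divide by μ: y = (3/16)e^(8x) + Ce^(-8x).


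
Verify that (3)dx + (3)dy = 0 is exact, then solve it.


Check exactness: ∂M/∂y = 0 and ∂N/∂x = 0; equal, so the equation is exact.
Integrate M with respect to x (treating y as constant): ∫M dx = 3x + h(y).
Differentiate w.r.t. y and set equal to N: the x-dependent terms already match, leaving h'(y) = 3. Integrate: h(y) = 3y.
So F(x,y) = 3y + 3x.
General solution: 3y + 3x = C.


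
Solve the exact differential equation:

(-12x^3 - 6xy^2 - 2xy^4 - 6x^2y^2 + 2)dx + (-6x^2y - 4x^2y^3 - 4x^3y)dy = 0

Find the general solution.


Check exactness: ∂M/∂y = -12xy - 8xy^3 - 12x^2y and ∂N/∂x = -12xy - 8xy^3 - 12x^2y; equal, so the equation is exact.
Integrate M with respect to x (treating y as constant): ∫M dx = -3x^4 - 3x^2y^2 - x^2y^4 - 2x^3y^2 + 2x + h(y).
Differentiate w.r.t. y and set equal to N: all terms match, so h'(y) = 0 and h is a constant absorbed into C.
General solution: -3x^4 - 3x^2y^2 - x^2y^4 - 2x^3y^2 + 2x = C.


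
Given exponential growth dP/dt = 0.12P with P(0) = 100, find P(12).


The ODE dP/dt = 0.12P has solution P(t) = P(0)e^(0.12t).
Substitute P(0) = 100 and t = 12: P(12) = 100 e^(1.44) ≈ 422.


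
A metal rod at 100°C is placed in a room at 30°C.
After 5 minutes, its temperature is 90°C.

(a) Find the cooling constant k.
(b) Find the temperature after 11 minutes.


Newton's law: T(t) = T_a + (T₀ - T_a)e^(-kt).
(a) Use T(5) = 90: (90 - 30)/(100 - 30) = e^(-k·5), so k = -ln(0.857)/5 ≈ 0.0308.
(b) Apply k to t = 11: T(11) = 30 + (70)e^(-0.339) ≈ 79.9°C.


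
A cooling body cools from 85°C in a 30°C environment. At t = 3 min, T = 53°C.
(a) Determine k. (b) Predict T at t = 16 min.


Newton's law: T(t) = T_a + (T₀ - T_a)e^(-kt).
(a) Use T(3) = 53: (53 - 30)/(85 - 30) = e^(-k·3), so k = -ln(0.418)/3 ≈ 0.2906.
(b) Apply k to t = 16: T(16) = 30 + (55)e^(-4.650) ≈ 30.5°C.


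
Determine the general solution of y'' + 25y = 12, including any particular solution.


Homogeneous part: r² + 25 = 0 ⇒ r = ±5i, so y_h = C₁cos(5x) + C₂sin(5x).
Try constant y_p = A; plug in: 25A = 12 ⇒ A = 12/25.
General solution: y = C₁cos(5x) + C₂sin(5x) + 12/25.


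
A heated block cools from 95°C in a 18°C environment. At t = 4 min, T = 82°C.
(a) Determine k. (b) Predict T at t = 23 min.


Newton's law: T(t) = T_a + (T₀ - T_a)e^(-kt).
(a) Use T(4) = 82: (82 - 18)/(95 - 18) = e^(-k·4), so k = -ln(0.831)/4 ≈ 0.0462.
(b) Apply k to t = 23: T(23) = 18 + (77)e^(-1.063) ≈ 44.6°C.


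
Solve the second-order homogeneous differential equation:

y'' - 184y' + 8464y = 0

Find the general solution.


Characteristic equation: r² - 184r + 8464 = 0, i.e. (r - 92)² = 0.
Repeated root r = 92; include an x factor for the second linearly independent solution.
General solution: y = (C₁ + C₂x)e^(92x).


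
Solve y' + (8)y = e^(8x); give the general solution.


P(x) = 8 ⇒ μ = e^(8x).
(μ y)' = e^(16x) ⇒ μ y = e^(16x)/16 + C.
Divide by μ: y = (1/16)e^(8x) + Ce^(-8x).


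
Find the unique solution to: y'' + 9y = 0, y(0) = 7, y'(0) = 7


Characteristic roots of r² + 9 = 0 are ±3i, so y = C₁cos(3x) + C₂sin(3x).
Apply y(0) = 7: C₁ = 7. Differentiate and apply y'(0) = 7: 3·C₂ = 7, so C₂ = 7/3.
Particular solution: y = 7cos(3x) + (7/3)sin(3x).


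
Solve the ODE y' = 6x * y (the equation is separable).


Separate variables: dy/y = 6x dx.
Integrate: ln|y| = 3x^2 + C₀.
Exponentiate: y = Ce^(3x^2).


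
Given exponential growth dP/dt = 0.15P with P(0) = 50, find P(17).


The ODE dP/dt = 0.15P has solution P(t) = P(0)e^(0.15t).
Substitute P(0) = 50 and t = 17: P(17) = 50 e^(2.55) ≈ 640.


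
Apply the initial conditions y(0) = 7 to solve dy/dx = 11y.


General solution of y' = 11y is y = Ce^(11x).
Apply y(0) = 7: C = 7.
Particular solution: y = 7e^(11x).


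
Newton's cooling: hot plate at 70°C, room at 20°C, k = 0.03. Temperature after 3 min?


Newton's law: dT/dt = -k(T - T_a) has solution T(t) = T_a + (T₀ - T_a)e^(-kt).
Plug in T_a = 20, T₀ = 70, k = 0.03, t = 3: T(3) = 20 + (50)e^(-0.09) ≈ 65.7°C.


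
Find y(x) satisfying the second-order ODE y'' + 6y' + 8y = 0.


Characteristic equation: r² + 6r + 8 = 0.
Factor: (r + 4)(r + 2) = 0 ⇒ r = -4, -2 (distinct real).
General solution: y = C₁e^(-4x) + C₂e^(-2x).


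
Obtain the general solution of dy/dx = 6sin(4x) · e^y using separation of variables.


Separate: e^(-y) dy = 6sin(4x) dx.
Integrate: -e^(-y) = -(3/2)cos(4x) + C₀.
Rearrange: e^(-y) = (3/2)cos(4x) + C.


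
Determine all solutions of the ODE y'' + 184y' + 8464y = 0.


Characteristic equation: r² + 184r + 8464 = 0, i.e. (r + 92)² = 0.
Repeated root r = -92; include an x factor for the second linearly independent solution.
General solution: y = (C₁ + C₂x)e^(-92x).


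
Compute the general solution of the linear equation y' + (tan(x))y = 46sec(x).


P(x) = tan(x) ⇒ μ = e^(∫tan(x)dx) = sec(x).
(sec(x) y)' = 46sec²(x) ⇒ sec(x) y = 46tan(x) + C.
Multiply by cos(x): y = 46sin(x) + C·cos(x).


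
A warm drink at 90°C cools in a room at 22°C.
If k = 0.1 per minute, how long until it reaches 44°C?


From T(t) = T_a + (T₀ - T_a)e^(-kt), set T(t) = 44:
(44 - 22) / (90 - 22) = e^(-0.1t), so t = -ln(0.324)/0.1 ≈ 11.3 minutes.


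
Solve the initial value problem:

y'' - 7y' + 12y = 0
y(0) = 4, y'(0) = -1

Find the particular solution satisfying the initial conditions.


Characteristic roots of r² - 7r + 12 = 0 are 3, 4.
General solution y = c₁ e^(3x) + c₂ e^(4x).
Apply y(0) = 4: c₁ + c₂ = 4. Apply y'(0) = -1: 3 c₁ + 4 c₂ = -1.
Solve: c₁ = 17, c₂ = -13.
Particular solution: y = 17e^(3x) - 13e^(4x).


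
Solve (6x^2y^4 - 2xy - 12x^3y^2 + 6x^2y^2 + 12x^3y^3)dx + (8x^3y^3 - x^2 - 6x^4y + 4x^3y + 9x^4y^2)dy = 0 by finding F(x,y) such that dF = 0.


Check exactness: ∂M/∂y = 24x^2y^3 - 2x - 24x^3y + 12x^2y + 36x^3y^2 and ∂N/∂x = 24x^2y^3 - 2x - 24x^3y + 12x^2y + 36x^3y^2; equal, so the equation is exact.
Integrate M with respect to x (treating y as constant): ∫M dx = 2x^3y^4 - x^2y - 3x^4y^2 + 2x^3y^2 + 3x^4y^3 + h(y).
Differentiate w.r.t. y and set equal to N: all terms match, so h'(y) = 0 and h is a constant absorbed into C.
General solution: 2x^3y^4 - x^2y - 3x^4y^2 + 2x^3y^2 + 3x^4y^3 = C.


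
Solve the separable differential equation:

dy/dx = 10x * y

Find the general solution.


Separate variables: dy/y = 10x dx.
Integrate: ln|y| = 5x^2 + C₀.
Exponentiate: y = Ce^(5x^2).


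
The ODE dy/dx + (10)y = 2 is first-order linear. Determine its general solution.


P(x) = 10, Q(x) = 2; integrating factor μ = e^(10x).
(μ y)' = 2e^(10x) ⇒ μ y = (1/5)e^(10x) + C.
Divide by μ: y = 1/5 + Ce^(-10x).


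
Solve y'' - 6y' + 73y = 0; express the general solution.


Characteristic equation: r² - 6r + 73 = 0.
Discriminant is negative; roots r = 3 ± 8i (complex conjugate pair).
General solution uses e^(α x)(C₁ cos(β x) + C₂ sin(β x)): y = e^(3x)(C₁cos(8x) + C₂sin(8x)).


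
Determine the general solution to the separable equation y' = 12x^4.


Integrate both sides with respect to x: y = ∫ 12x^4 dx = (12/5)x^5 + C.


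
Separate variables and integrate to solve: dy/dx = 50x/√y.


Separate: √y dy = 50x dx.
Integrate: (2/3)y^(3/2) = 25x² + C.


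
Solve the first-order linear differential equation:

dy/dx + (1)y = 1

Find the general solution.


P(x) = 1, Q(x) = 1; integrating factor μ = e^(x).
(μ y)' = e^(x) ⇒ μ y = e^(x) + C.
Divide by μ: y = 1 + Ce^(-x).


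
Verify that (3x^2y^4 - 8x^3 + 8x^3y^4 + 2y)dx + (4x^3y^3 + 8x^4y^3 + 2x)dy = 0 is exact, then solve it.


Check exactness: ∂M/∂y = 12x^2y^3 + 32x^3y^3 + 2 and ∂N/∂x = 12x^2y^3 + 32x^3y^3 + 2; equal, so the equation is exact.
Integrate M with respect to x (treating y as constant): ∫M dx = x^3y^4 - 2x^4 + 2x^4y^4 + 2xy + h(y).
Differentiate w.r.t. y and set equal to N: all terms match, so h'(y) = 0 and h is a constant absorbed into C.
General solution: x^3y^4 - 2x^4 + 2x^4y^4 + 2xy = C.


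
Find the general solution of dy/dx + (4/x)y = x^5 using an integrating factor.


P(x) = 4/x ⇒ μ = x^4.
(x^4 y)' = x^4·x^5 = x^9.
Integrate: x^4 y = x^10/(10) + C.
Solve for y: y = (1/10)x^6 + C/x^4.


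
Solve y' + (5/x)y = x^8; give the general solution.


P(x) = 5/x ⇒ μ = x^5.
(x^5 y)' = x^5·x^8 = x^13.
Integrate: x^5 y = x^14/(14) + C.
Solve for y: y = (1/14)x^9 + C/x^5.


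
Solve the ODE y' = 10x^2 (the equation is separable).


Integrate both sides with respect to x: y = ∫ 10x^2 dx = (10/3)x^3 + C.


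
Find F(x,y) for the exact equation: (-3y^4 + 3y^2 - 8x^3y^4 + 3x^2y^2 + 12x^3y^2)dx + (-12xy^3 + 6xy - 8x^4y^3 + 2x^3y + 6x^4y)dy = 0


Check exactness: ∂M/∂y = -12y^3 + 6y - 32x^3y^3 + 6x^2y + 24x^3y and ∂N/∂x = -12y^3 + 6y - 32x^3y^3 + 6x^2y + 24x^3y; equal, so the equation is exact.
Integrate M with respect to x (treating y as constant): ∫M dx = -3xy^4 + 3xy^2 - 2x^4y^4 + x^3y^2 + 3x^4y^2 + h(y).
Differentiate w.r.t. y and set equal to N: all terms match, so h'(y) = 0 and h is a constant absorbed into C.
General solution: -3xy^4 + 3xy^2 - 2x^4y^4 + x^3y^2 + 3x^4y^2 = C.


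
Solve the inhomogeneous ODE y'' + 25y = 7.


Homogeneous part: r² + 25 = 0 ⇒ r = ±5i, so y_h = C₁cos(5x) + C₂sin(5x).
Try constant y_p = A; plug in: 25A = 7 ⇒ A = 7/25.
General solution: y = C₁cos(5x) + C₂sin(5x) + 7/25.


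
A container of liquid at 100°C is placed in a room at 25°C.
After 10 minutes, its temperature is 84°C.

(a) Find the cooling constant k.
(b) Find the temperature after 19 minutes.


Newton's law: T(t) = T_a + (T₀ - T_a)e^(-kt).
(a) Use T(10) = 84: (84 - 25)/(100 - 25) = e^(-k·10), so k = -ln(0.787)/10 ≈ 0.0240.
(b) Apply k to t = 19: T(19) = 25 + (75)e^(-0.456) ≈ 72.5°C.


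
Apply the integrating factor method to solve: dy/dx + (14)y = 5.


P(x) = 14, Q(x) = 5; integrating factor μ = e^(14x).
(μ y)' = 5e^(14x) ⇒ μ y = (5/14)e^(14x) + C.
Divide by μ: y = 5/14 + Ce^(-14x).


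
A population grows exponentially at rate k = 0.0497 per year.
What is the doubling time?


Exponential growth: P(t) = P₀ e^(0.0497t). Set P(t)/P₀ = 2: e^(0.0497t) = 2.
Solve: t = ln(2)/0.0497 ≈ 13.95 years.


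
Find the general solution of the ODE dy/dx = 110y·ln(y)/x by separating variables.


Separate: dy/[y ln(y)] = 110 dx/x.
Substitute u = ln(y): du/u = 110 dx/x.
Integrate: ln|ln(y)| = 110ln|x| + C₀, hence ln(y) = C·x^110.


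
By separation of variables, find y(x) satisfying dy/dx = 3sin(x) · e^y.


Separate: e^(-y) dy = 3sin(x) dx.
Integrate: -e^(-y) = -3cos(x) + C₀.
Rearrange: e^(-y) = 3cos(x) + C.


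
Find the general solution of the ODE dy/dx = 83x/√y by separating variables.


Separate: √y dy = 83x dx.
Integrate: (2/3)y^(3/2) = (83/2)x² + C.


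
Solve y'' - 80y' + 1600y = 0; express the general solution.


Characteristic equation: r² - 80r + 1600 = 0, i.e. (r - 40)² = 0.
Repeated root r = 40; include an x factor for the second linearly independent solution.
General solution: y = (C₁ + C₂x)e^(40x).


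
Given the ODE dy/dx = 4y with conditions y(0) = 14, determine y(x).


General solution of y' = 4y is y = Ce^(4x).
Apply y(0) = 14: C = 14.
Particular solution: y = 14e^(4x).


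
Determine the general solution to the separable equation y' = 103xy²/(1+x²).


Separate: dy/y² = 103x/(1+x²) dx.
Integrate LHS: ∫ dy/y² = -1/y.
Integrate RHS via u = 1+x²: (103/2)ln(1+x²) + C.
Result: -1/y = (103/2)ln(1+x²) + C.


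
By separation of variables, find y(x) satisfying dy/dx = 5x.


Integrate both sides with respect to x: y = ∫ 5x dx = (5/2)x^2 + C.


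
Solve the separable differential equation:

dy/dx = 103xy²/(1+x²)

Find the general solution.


Separate: dy/y² = 103x/(1+x²) dx.
Integrate LHS: ∫ dy/y² = -1/y.
Integrate RHS via u = 1+x²: (103/2)ln(1+x²) + C.
Result: -1/y = (103/2)ln(1+x²) + C.


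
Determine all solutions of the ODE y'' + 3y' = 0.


Characteristic equation: r² + 3r = 0.
Factor: (r + 3)(r - 0) = 0 ⇒ r = -3, 0 (distinct real).
General solution: y = C₁e^(-3x) + C₂.


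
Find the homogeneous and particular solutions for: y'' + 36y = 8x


Homogeneous: r² + 36 = 0 ⇒ r = ±6i, y_h = C₁cos(6x) + C₂sin(6x).
Polynomial forcing; try y_p = Ax + B. Then y_p'' + 36 y_p = 36(Ax + B) = 8x, so B = 0 and A = 2/9.
General solution: y = C₁cos(6x) + C₂sin(6x) + (2/9)x.


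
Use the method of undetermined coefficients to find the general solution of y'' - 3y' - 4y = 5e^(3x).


Characteristic roots of r² - 3r - 4 = 0 are 4, -1.
y_h = C₁e^(4x) + C₂e^(-x).
Forcing exponent 3 is not a characteristic root; try y_p = Ae^(3x).
Substitute: A·(9 + (-3)·3 + (-4)) = A·-4 = 5, so A = -5/4.
General solution: y = C₁e^(4x) + C₂e^(-x) - (5/4)e^(3x).


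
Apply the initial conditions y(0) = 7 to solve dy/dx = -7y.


General solution of y' = -7y is y = Ce^(-7x).
Apply y(0) = 7: C = 7.
Particular solution: y = 7e^(-7x).


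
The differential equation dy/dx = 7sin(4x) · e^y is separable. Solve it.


Separate: e^(-y) dy = 7sin(4x) dx.
Integrate: -e^(-y) = -(7/4)cos(4x) + C₀.
Rearrange: e^(-y) = (7/4)cos(4x) + C.


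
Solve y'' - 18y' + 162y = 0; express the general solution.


Characteristic equation: r² - 18r + 162 = 0.
Discriminant is negative; roots r = 9 ± 9i (complex conjugate pair).
General solution uses e^(α x)(C₁ cos(β x) + C₂ sin(β x)): y = e^(9x)(C₁cos(9x) + C₂sin(9x)).


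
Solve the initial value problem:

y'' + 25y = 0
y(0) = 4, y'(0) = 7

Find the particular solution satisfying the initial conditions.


Characteristic roots of r² + 25 = 0 are ±5i, so y = C₁cos(5x) + C₂sin(5x).
Apply y(0) = 4: C₁ = 4. Differentiate and apply y'(0) = 7: 5·C₂ = 7, so C₂ = 7/5.
Particular solution: y = 4cos(5x) + (7/5)sin(5x).


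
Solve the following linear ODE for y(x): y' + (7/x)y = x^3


P(x) = 7/x ⇒ μ = x^7.
(x^7 y)' = x^7·x^3 = x^10.
Integrate: x^7 y = x^11/(11) + C.
Solve for y: y = (1/11)x^4 + C/x^7.


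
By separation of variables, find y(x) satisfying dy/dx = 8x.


Integrate both sides with respect to x: y = ∫ 8x dx = 4x^2 + C.


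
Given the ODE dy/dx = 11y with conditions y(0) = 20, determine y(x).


General solution of y' = 11y is y = Ce^(11x).
Apply y(0) = 20: C = 20.
Particular solution: y = 20e^(11x).


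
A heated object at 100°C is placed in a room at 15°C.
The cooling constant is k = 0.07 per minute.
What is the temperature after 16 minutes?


Newton's law: dT/dt = -k(T - T_a) has solution T(t) = T_a + (T₀ - T_a)e^(-kt).
Plug in T_a = 15, T₀ = 100, k = 0.07, t = 16: T(16) = 15 + (85)e^(-1.12) ≈ 42.7°C.


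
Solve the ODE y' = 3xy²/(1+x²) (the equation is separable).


Separate: dy/y² = 3x/(1+x²) dx.
Integrate LHS: ∫ dy/y² = -1/y.
Integrate RHS via u = 1+x²: (3/2)ln(1+x²) + C.
Result: -1/y = (3/2)ln(1+x²) + C.


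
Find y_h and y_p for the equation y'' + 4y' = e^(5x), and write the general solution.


Characteristic roots of r² + 4r = 0 are -4, 0.
y_h = C₁e^(-4x) + C₂.
Forcing exponent 5 is not a characteristic root; try y_p = Ae^(5x).
Substitute: A·(25 + (4)·5 + (0)) = A·45 = 1, so A = 1/45.
General solution: y = C₁e^(-4x) + C₂ + (1/45)e^(5x).


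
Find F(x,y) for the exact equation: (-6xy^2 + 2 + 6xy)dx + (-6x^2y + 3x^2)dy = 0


Check exactness: ∂M/∂y = -12xy + 6x and ∂N/∂x = -12xy + 6x; equal, so the equation is exact.
Integrate M with respect to x (treating y as constant): ∫M dx = -3x^2y^2 + 2x + 3x^2y + h(y).
Differentiate w.r.t. y and set equal to N: all terms match, so h'(y) = 0 and h is a constant absorbed into C.
General solution: -3x^2y^2 + 2x + 3x^2y = C.


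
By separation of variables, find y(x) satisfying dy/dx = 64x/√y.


Separate: √y dy = 64x dx.
Integrate: (2/3)y^(3/2) = 32x² + C.


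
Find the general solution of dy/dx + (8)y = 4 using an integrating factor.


P(x) = 8, Q(x) = 4; integrating factor μ = e^(8x).
(μ y)' = 4e^(8x) ⇒ μ y = (1/2)e^(8x) + C.
Divide by μ: y = 1/2 + Ce^(-8x).


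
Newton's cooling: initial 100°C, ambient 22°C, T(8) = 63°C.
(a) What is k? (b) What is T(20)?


Newton's law: T(t) = T_a + (T₀ - T_a)e^(-kt).
(a) Use T(8) = 63: (63 - 22)/(100 - 22) = e^(-k·8), so k = -ln(0.526)/8 ≈ 0.0804.
(b) Apply k to t = 20: T(20) = 22 + (78)e^(-1.608) ≈ 37.6°C.


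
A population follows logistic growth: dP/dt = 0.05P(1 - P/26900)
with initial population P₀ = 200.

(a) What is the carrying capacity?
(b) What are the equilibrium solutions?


Logistic ODE dP/dt = 0.05P(1 - P/26900) has equilibria where dP/dt = 0, i.e. P = 0 or P = 26900.
The coefficient (1 - P/K) = 0 when P = K, identifying K = 26900 as the carrying capacity.
(a) K = 26900; (b) equilibria P = 0 and P = 26900.


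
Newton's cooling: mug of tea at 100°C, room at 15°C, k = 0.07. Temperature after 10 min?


Newton's law: dT/dt = -k(T - T_a) has solution T(t) = T_a + (T₀ - T_a)e^(-kt).
Plug in T_a = 15, T₀ = 100, k = 0.07, t = 10: T(10) = 15 + (85)e^(-0.70) ≈ 57.2°C.


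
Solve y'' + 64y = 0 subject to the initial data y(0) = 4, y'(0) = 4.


Characteristic roots of r² + 64 = 0 are ±8i, so y = C₁cos(8x) + C₂sin(8x).
Apply y(0) = 4: C₁ = 4. Differentiate and apply y'(0) = 4: 8·C₂ = 4, so C₂ = 1/2.
Particular solution: y = 4cos(8x) + (1/2)sin(8x).


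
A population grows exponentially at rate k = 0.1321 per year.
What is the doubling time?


Exponential growth: P(t) = P₀ e^(0.1321t). Set P(t)/P₀ = 2: e^(0.1321t) = 2.
Solve: t = ln(2)/0.1321 ≈ 5.25 years.


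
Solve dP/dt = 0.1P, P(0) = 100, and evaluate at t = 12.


The ODE dP/dt = 0.1P has solution P(t) = P(0)e^(0.1t).
Substitute P(0) = 100 and t = 12: P(12) = 100 e^(1.20) ≈ 332.


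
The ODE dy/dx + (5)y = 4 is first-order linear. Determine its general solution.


P(x) = 5, Q(x) = 4; integrating factor μ = e^(5x).
(μ y)' = 4e^(5x) ⇒ μ y = (4/5)e^(5x) + C.
Divide by μ: y = 4/5 + Ce^(-5x).


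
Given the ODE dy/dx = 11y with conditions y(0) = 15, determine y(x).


General solution of y' = 11y is y = Ce^(11x).
Apply y(0) = 15: C = 15.
Particular solution: y = 15e^(11x).


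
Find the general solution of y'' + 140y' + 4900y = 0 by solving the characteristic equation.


Characteristic equation: r² + 140r + 4900 = 0, i.e. (r + 70)² = 0.
Repeated root r = -70; include an x factor for the second linearly independent solution.
General solution: y = (C₁ + C₂x)e^(-70x).


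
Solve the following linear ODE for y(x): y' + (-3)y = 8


P(x) = -3 ⇒ μ = e^(-3x).
(μ y)' = 8e^(-3x) ⇒ μ y = -(8/3)e^(-3x) + C.
Divide by μ: y = -8/3 + Ce^(3x).


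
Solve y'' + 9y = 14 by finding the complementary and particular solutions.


Homogeneous part: r² + 9 = 0 ⇒ r = ±3i, so y_h = C₁cos(3x) + C₂sin(3x).
Try constant y_p = A; plug in: 9A = 14 ⇒ A = 14/9.
General solution: y = C₁cos(3x) + C₂sin(3x) + 14/9.


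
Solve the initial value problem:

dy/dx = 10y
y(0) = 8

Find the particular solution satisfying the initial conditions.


General solution of y' = 10y is y = Ce^(10x).
Apply y(0) = 8: C = 8.
Particular solution: y = 8e^(10x).


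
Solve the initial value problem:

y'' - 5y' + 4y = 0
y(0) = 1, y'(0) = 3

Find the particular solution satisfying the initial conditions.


Characteristic roots of r² - 5r + 4 = 0 are 4, 1.
General solution y = c₁ e^(4x) + c₂ e^(x).
Apply y(0) = 1: c₁ + c₂ = 1. Apply y'(0) = 3: 4 c₁ + 1 c₂ = 3.
Solve: c₁ = 2/3, c₂ = 1/3.
Particular solution: y = (2/3)e^(4x) + (1/3)e^(x).


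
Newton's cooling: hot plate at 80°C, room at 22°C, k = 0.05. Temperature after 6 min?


Newton's law: dT/dt = -k(T - T_a) has solution T(t) = T_a + (T₀ - T_a)e^(-kt).
Plug in T_a = 22, T₀ = 80, k = 0.05, t = 6: T(6) = 22 + (58)e^(-0.30) ≈ 65.0°C.


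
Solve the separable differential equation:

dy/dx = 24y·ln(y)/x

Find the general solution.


Separate: dy/[y ln(y)] = 24 dx/x.
Substitute u = ln(y): du/u = 24 dx/x.
Integrate: ln|ln(y)| = 24ln|x| + C₀, hence ln(y) = C·x^24.


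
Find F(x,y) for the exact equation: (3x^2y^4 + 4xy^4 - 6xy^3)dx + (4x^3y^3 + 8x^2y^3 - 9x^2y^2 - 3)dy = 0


Check exactness: ∂M/∂y = 12x^2y^3 + 16xy^3 - 18xy^2 and ∂N/∂x = 12x^2y^3 + 16xy^3 - 18xy^2; equal, so the equation is exact.
Integrate M with respect to x (treating y as constant): ∫M dx = x^3y^4 + 2x^2y^4 - 3x^2y^3 + h(y).
Differentiate w.r.t. y and set equal to N: the x-dependent terms already match, leaving h'(y) = -3. Integrate: h(y) = -3y.
So F(x,y) = x^3y^4 + 2x^2y^4 - 3x^2y^3 - 3y.
General solution: x^3y^4 + 2x^2y^4 - 3x^2y^3 - 3y = C.


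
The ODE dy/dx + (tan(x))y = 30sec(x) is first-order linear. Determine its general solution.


P(x) = tan(x) ⇒ μ = e^(∫tan(x)dx) = sec(x).
(sec(x) y)' = 30sec²(x) ⇒ sec(x) y = 30tan(x) + C.
Multiply by cos(x): y = 30sin(x) + C·cos(x).


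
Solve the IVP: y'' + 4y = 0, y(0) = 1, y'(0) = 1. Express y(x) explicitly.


Characteristic roots of r² + 4 = 0 are ±2i, so y = C₁cos(2x) + C₂sin(2x).
Apply y(0) = 1: C₁ = 1. Differentiate and apply y'(0) = 1: 2·C₂ = 1, so C₂ = 1/2.
Particular solution: y = cos(2x) + (1/2)sin(2x).


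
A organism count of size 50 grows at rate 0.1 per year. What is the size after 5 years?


The ODE dP/dt = 0.1P has solution P(t) = P(0)e^(0.1t).
Substitute P(0) = 50 and t = 5: P(5) = 50 e^(0.50) ≈ 82.


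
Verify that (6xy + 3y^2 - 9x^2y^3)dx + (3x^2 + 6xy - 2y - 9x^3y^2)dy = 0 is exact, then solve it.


Check exactness: ∂M/∂y = 6x + 6y - 27x^2y^2 and ∂N/∂x = 6x + 6y - 27x^2y^2; equal, so the equation is exact.
Integrate M with respect to x (treating y as constant): ∫M dx = 3x^2y + 3xy^2 - 3x^3y^3 + h(y).
Differentiate w.r.t. y and set equal to N: the x-dependent terms already match, leaving h'(y) = -2y. Integrate: h(y) = -y^2.
So F(x,y) = 3x^2y + 3xy^2 - y^2 - 3x^3y^3.
General solution: 3x^2y + 3xy^2 - y^2 - 3x^3y^3 = C.


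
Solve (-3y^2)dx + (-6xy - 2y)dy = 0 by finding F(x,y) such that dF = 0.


Check exactness: ∂M/∂y = -6y and ∂N/∂x = -6y; equal, so the equation is exact.
Integrate M with respect to x (treating y as constant): ∫M dx = -3xy^2 + h(y).
Differentiate w.r.t. y and set equal to N: the x-dependent terms already match, leaving h'(y) = -2y. Integrate: h(y) = -y^2.
So F(x,y) = -3xy^2 - y^2.
General solution: -3xy^2 - y^2 = C.


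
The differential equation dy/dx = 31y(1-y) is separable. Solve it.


Separate: dy/[y(1-y)] = 31 dx.
Partial fractions: 1/[y(1-y)] = 1/y + 1/(1-y).
Integrate: ln|y/(1-y)| = 31x + C₀.
Solve for y: y = 1/(1 + Ce^(-31x)).


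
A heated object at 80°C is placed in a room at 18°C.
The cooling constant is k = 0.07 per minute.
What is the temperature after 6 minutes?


Newton's law: dT/dt = -k(T - T_a) has solution T(t) = T_a + (T₀ - T_a)e^(-kt).
Plug in T_a = 18, T₀ = 80, k = 0.07, t = 6: T(6) = 18 + (62)e^(-0.42) ≈ 58.7°C.


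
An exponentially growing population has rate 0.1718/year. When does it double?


Exponential growth: P(t) = P₀ e^(0.1718t). Set P(t)/P₀ = 2: e^(0.1718t) = 2.
Solve: t = ln(2)/0.1718 ≈ 4.03 years.


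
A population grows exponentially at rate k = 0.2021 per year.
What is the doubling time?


Exponential growth: P(t) = P₀ e^(0.2021t). Set P(t)/P₀ = 2: e^(0.2021t) = 2.
Solve: t = ln(2)/0.2021 ≈ 3.43 years.


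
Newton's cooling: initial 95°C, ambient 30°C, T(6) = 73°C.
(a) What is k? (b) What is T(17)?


Newton's law: T(t) = T_a + (T₀ - T_a)e^(-kt).
(a) Use T(6) = 73: (73 - 30)/(95 - 30) = e^(-k·6), so k = -ln(0.662)/6 ≈ 0.0689.
(b) Apply k to t = 17: T(17) = 30 + (65)e^(-1.171) ≈ 50.2°C.


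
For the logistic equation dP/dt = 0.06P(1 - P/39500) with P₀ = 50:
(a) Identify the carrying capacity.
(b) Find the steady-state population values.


Logistic ODE dP/dt = 0.06P(1 - P/39500) has equilibria where dP/dt = 0, i.e. P = 0 or P = 39500.
The coefficient (1 - P/K) = 0 when P = K, identifying K = 39500 as the carrying capacity.
(a) K = 39500; (b) equilibria P = 0 and P = 39500.


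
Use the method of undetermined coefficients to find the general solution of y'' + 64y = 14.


Homogeneous part: r² + 64 = 0 ⇒ r = ±8i, so y_h = C₁cos(8x) + C₂sin(8x).
Try constant y_p = A; plug in: 64A = 14 ⇒ A = 7/32.
General solution: y = C₁cos(8x) + C₂sin(8x) + 7/32.


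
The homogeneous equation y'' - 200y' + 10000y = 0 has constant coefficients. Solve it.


Characteristic equation: r² - 200r + 10000 = 0, i.e. (r - 100)² = 0.
Repeated root r = 100; include an x factor for the second linearly independent solution.
General solution: y = (C₁ + C₂x)e^(100x).


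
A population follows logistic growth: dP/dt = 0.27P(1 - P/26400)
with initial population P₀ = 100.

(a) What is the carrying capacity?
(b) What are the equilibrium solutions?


Logistic ODE dP/dt = 0.27P(1 - P/26400) has equilibria where dP/dt = 0, i.e. P = 0 or P = 26400.
The coefficient (1 - P/K) = 0 when P = K, identifying K = 26400 as the carrying capacity.
(a) K = 26400; (b) equilibria P = 0 and P = 26400.


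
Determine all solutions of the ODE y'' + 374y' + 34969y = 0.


Characteristic equation: r² + 374r + 34969 = 0, i.e. (r + 187)² = 0.
Repeated root r = -187; include an x factor for the second linearly independent solution.
General solution: y = (C₁ + C₂x)e^(-187x).


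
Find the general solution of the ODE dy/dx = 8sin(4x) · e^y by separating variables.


Separate: e^(-y) dy = 8sin(4x) dx.
Integrate: -e^(-y) = -2cos(4x) + C₀.
Rearrange: e^(-y) = 2cos(4x) + C.


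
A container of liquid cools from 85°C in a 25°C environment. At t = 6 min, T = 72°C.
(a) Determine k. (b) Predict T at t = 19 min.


Newton's law: T(t) = T_a + (T₀ - T_a)e^(-kt).
(a) Use T(6) = 72: (72 - 25)/(85 - 25) = e^(-k·6), so k = -ln(0.783)/6 ≈ 0.0407.
(b) Apply k to t = 19: T(19) = 25 + (60)e^(-0.773) ≈ 52.7°C.


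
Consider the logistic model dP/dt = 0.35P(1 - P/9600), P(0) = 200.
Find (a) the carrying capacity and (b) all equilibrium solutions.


Logistic ODE dP/dt = 0.35P(1 - P/9600) has equilibria where dP/dt = 0, i.e. P = 0 or P = 9600.
The coefficient (1 - P/K) = 0 when P = K, identifying K = 9600 as the carrying capacity.
(a) K = 9600; (b) equilibria P = 0 and P = 9600.


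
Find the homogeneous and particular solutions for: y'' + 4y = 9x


Homogeneous: r² + 4 = 0 ⇒ r = ±2i, y_h = C₁cos(2x) + C₂sin(2x).
Polynomial forcing; try y_p = Ax + B. Then y_p'' + 4 y_p = 4(Ax + B) = 9x, so B = 0 and A = 9/4.
General solution: y = C₁cos(2x) + C₂sin(2x) + (9/4)x.


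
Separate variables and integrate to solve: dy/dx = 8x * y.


Separate variables: dy/y = 8x dx.
Integrate: ln|y| = 4x^2 + C₀.
Exponentiate: y = Ce^(4x^2).


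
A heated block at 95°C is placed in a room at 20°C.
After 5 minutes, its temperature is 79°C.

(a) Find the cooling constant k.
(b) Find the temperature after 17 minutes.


Newton's law: T(t) = T_a + (T₀ - T_a)e^(-kt).
(a) Use T(5) = 79: (79 - 20)/(95 - 20) = e^(-k·5), so k = -ln(0.787)/5 ≈ 0.0480.
(b) Apply k to t = 17: T(17) = 20 + (75)e^(-0.816) ≈ 53.2°C.


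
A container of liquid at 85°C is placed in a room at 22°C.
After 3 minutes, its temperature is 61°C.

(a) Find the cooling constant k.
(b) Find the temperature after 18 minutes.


Newton's law: T(t) = T_a + (T₀ - T_a)e^(-kt).
(a) Use T(3) = 61: (61 - 22)/(85 - 22) = e^(-k·3), so k = -ln(0.619)/3 ≈ 0.1599.
(b) Apply k to t = 18: T(18) = 22 + (63)e^(-2.877) ≈ 25.5°C.


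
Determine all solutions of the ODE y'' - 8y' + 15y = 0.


Characteristic equation: r² - 8r + 15 = 0.
Factor: (r - 3)(r - 5) = 0 ⇒ r = 3, 5 (distinct real).
General solution: y = C₁e^(3x) + C₂e^(5x).


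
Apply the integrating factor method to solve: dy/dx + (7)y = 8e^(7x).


P(x) = 7 ⇒ μ = e^(7x).
(μ y)' = 8e^(14x) ⇒ μ y = (8/14)e^(14x) + C.
Divide by μ: y = (4/7)e^(7x) + Ce^(-7x).


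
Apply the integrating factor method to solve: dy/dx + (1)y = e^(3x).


P(x) = 1 ⇒ μ = e^(x).
(μ y)' = e^(4x) ⇒ μ y = e^(4x)/4 + C.
Divide by μ: y = (1/4)e^(3x) + Ce^(-x).


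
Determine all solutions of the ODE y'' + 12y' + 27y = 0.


Characteristic equation: r² + 12r + 27 = 0.
Factor: (r + 3)(r + 9) = 0 ⇒ r = -3, -9 (distinct real).
General solution: y = C₁e^(-3x) + C₂e^(-9x).


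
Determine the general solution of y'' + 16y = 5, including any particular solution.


Homogeneous part: r² + 16 = 0 ⇒ r = ±4i, so y_h = C₁cos(4x) + C₂sin(4x).
Try constant y_p = A; plug in: 16A = 5 ⇒ A = 5/16.
General solution: y = C₁cos(4x) + C₂sin(4x) + 5/16.


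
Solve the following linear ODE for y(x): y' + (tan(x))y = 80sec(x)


P(x) = tan(x) ⇒ μ = e^(∫tan(x)dx) = sec(x).
(sec(x) y)' = 80sec²(x) ⇒ sec(x) y = 80tan(x) + C.
Multiply by cos(x): y = 80sin(x) + C·cos(x).


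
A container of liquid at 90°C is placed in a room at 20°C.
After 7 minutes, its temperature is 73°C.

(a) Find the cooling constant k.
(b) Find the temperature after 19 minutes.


Newton's law: T(t) = T_a + (T₀ - T_a)e^(-kt).
(a) Use T(7) = 73: (73 - 20)/(90 - 20) = e^(-k·7), so k = -ln(0.757)/7 ≈ 0.0397.
(b) Apply k to t = 19: T(19) = 20 + (70)e^(-0.755) ≈ 52.9°C.


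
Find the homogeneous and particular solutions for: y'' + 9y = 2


Homogeneous part: r² + 9 = 0 ⇒ r = ±3i, so y_h = C₁cos(3x) + C₂sin(3x).
Try constant y_p = A; plug in: 9A = 2 ⇒ A = 2/9.
General solution: y = C₁cos(3x) + C₂sin(3x) + 2/9.
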